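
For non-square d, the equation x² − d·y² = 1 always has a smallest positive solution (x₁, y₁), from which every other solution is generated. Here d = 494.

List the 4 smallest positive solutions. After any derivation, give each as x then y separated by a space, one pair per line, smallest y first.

d=494: √d = [22; 4,2,2,1,2,1,2,2,4,44] (ℓ=10, even), read p_9/q_9
a_0=22:  p_0=22·1+0=22,  q_0=22·0+1=1
…
a_4=1:  p_4=1·489+200=689,  q_4=1·22+9=31
a_5=2:  p_5=2·689+489=1867,  q_5=2·31+22=84
a_6=1:  p_6=1·1867+689=2556,  q_6=1·84+31=115
…
a_8=2:  p_8=2·6979+2556=16514,  q_8=2·314+115=743
a_9=4:  p_9=4·16514+6979=73035,  q_9=4·743+314=3286
fundamental: x₁=73035, y₁=3286  (since 5334111225 − 494·10797796 = 1)
k=2:  x_2 = 73035·73035+494·3286·3286 = 10668222449,  y_2 = 73035·3286+3286·73035 = 479986020
k=3:  x_3 = 73035·10668222449+494·3286·479986020 = 1558307253052395,  y_3 = 73035·479986020+3286·10668222449 = 70111557938114
k=4:  x_4 = 73035·1558307253052395+494·3286·70111557938114 = 227621940442695115201,  y_4 = 73035·70111557938114+3286·1558307253052395 = 10241195267540325960

73035 3286
10668222449 479986020
1558307253052395 70111557938114
227621940442695115201 10241195267540325960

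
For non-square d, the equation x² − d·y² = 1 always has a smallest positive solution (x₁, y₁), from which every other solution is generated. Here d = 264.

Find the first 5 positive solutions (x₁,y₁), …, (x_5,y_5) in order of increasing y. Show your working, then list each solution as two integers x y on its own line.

√264 = [16; 4,32, …], period ℓ=2 (even) → k=1
i=0: a=16 ⇒ p=16, q=1
i=1: a=4 ⇒ p=65, q=4
→ (65, 4).  Check: 65²=4225, 264·4²=4224, difference 1.
(x_2, y_2) = (65·65 + 264·4·4, 65·4 + 4·65) = (8449, 520)
(x_3, y_3) = (65·8449 + 264·4·520, 65·520 + 4·8449) = (1098305, 67596)
(x_4, y_4) = (65·1098305 + 264·4·67596, 65·67596 + 4·1098305) = (142771201, 8786960)
(x_5, y_5) = (65·142771201 + 264·4·8786960, 65·8786960 + 4·142771201) = (18559157825, 1142237204)

65 4
8449 520
1098305 67596
142771201 8786960
18559157825 1142237204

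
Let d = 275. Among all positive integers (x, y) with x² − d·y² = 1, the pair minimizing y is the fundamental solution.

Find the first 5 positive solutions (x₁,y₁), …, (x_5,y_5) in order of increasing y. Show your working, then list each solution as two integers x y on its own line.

√275 = [16; 1,1,2,1,1,32, …], period ℓ=6 (even) → k=5
i=0: a=16 ⇒ p=16, q=1
i=1: a=1 ⇒ p=17, q=1
i=2: a=1 ⇒ p=33, q=2
…
i=4: a=1 ⇒ p=116, q=7
i=5: a=1 ⇒ p=199, q=12
(x₁, y₁) = (199, 12);  199² − 275·12² = 1 ✓
n=2: (199,12)∘(199,12) = (199·199+275·12·12, 199·12+12·199) = (79201,4776)
n=3: (79201,4776)∘(199,12) = (199·79201+275·12·4776, 199·4776+12·79201) = (31521799,1900836)
n=4: (31521799,1900836)∘(199,12) = (199·31521799+275·12·1900836, 199·1900836+12·31521799) = (12545596801,756527952)
n=5: (12545596801,756527952)∘(199,12) = (199·12545596801+275·12·756527952, 199·756527952+12·12545596801) = (4993116004999,301096224060)

199 12
79201 4776
31521799 1900836
12545596801 756527952
4993116004999 301096224060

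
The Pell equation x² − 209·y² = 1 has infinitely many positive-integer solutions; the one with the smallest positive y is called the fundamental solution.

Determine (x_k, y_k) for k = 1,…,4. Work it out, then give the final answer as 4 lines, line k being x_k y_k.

46551 3220
4333991201 299788440
403503248748951 27910903337660
37566959460690844801 2598560922243032880

d=209: √d = [14; 2,5,3,2,3,5,2,28] (ℓ=8, even), read p_7/q_7
a_0=14:  p_0=14·1+0=14,  q_0=14·0+1=1
a_1=2:  p_1=2·14+1=29,  q_1=2·1+0=2
…
a_4=2:  p_4=2·506+159=1171,  q_4=2·35+11=81
a_5=3:  p_5=3·1171+506=4019,  q_5=3·81+35=278
a_6=5:  p_6=5·4019+1171=21266,  q_6=5·278+81=1471
a_7=2:  p_7=2·21266+4019=46551,  q_7=2·1471+278=3220
→ (46551, 3220).  Check: 46551²=2166995601, 209·3220²=2166995600, difference 1.
n=2: (46551,3220)∘(46551,3220) = (46551·46551+209·3220·3220, 46551·3220+3220·46551) = (4333991201,299788440)
n=3: (4333991201,299788440)∘(46551,3220) = (46551·4333991201+209·3220·299788440, 46551·299788440+3220·4333991201) = (403503248748951,27910903337660)
n=4: (403503248748951,27910903337660)∘(46551,3220) = (46551·403503248748951+209·3220·27910903337660, 46551·27910903337660+3220·403503248748951) = (37566959460690844801,2598560922243032880)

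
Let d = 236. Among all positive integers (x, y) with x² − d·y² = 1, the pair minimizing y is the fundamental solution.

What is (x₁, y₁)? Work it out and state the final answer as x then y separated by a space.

561799 36570

√236 = [15; 2,1,3,5,1,6,1,5,3,1,2,30, …], period ℓ=12 (even) → k=11
step 0: (15, 1)  from 15·(1,0) + (0,1)
step 1: (31, 2)  from 2·(15,1) + (1,0)
step 2: (46, 3)  from 1·(31,2) + (15,1)
step 3: (169, 11)  from 3·(46,3) + (31,2)
step 4: (891, 58)  from 5·(169,11) + (46,3)
step 5: (1060, 69)  from 1·(891,58) + (169,11)
step 6: (7251, 472)  from 6·(1060,69) + (891,58)
step 7: (8311, 541)  from 1·(7251,472) + (1060,69)
step 8: (48806, 3177)  from 5·(8311,541) + (7251,472)
…
step 10: (203535, 13249)  from 1·(154729,10072) + (48806,3177)
step 11: (561799, 36570)  from 2·(203535,13249) + (154729,10072)
(x₁, y₁) = (561799, 36570);  561799² − 236·36570² = 1 ✓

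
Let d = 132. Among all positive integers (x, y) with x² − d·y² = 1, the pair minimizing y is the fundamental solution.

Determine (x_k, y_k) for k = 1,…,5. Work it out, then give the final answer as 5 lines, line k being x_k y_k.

23 2
1057 92
48599 4230
2234497 194488
102738263 8942218

d=132: √d = [11; 2,22] (ℓ=2, even), read p_1/q_1
step 0: (11, 1)  from 11·(1,0) + (0,1)
step 1: (23, 2)  from 2·(11,1) + (1,0)
→ (23, 2).  Check: 23²=529, 132·2²=528, difference 1.
n=2: (23,2)∘(23,2) = (23·23+132·2·2, 23·2+2·23) = (1057,92)
n=3: (1057,92)∘(23,2) = (23·1057+132·2·92, 23·92+2·1057) = (48599,4230)
n=4: (48599,4230)∘(23,2) = (23·48599+132·2·4230, 23·4230+2·48599) = (2234497,194488)
n=5: (2234497,194488)∘(23,2) = (23·2234497+132·2·194488, 23·194488+2·2234497) = (102738263,8942218)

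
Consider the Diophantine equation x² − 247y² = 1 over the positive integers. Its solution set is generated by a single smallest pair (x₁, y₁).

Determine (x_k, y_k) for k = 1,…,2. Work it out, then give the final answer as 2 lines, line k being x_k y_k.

[15; 1,2,1,1,9,1,9,1,1,2,1,30] for √247; ℓ=12 ⇒ convergent index 11
i=0: a=15 ⇒ p=15, q=1
…
i=7: a=9 ⇒ p=11520, q=733
…
i=9: a=1 ⇒ p=24203, q=1540
i=10: a=2 ⇒ p=61089, q=3887
i=11: a=1 ⇒ p=85292, q=5427
fundamental: x₁=85292, y₁=5427  (since 7274725264 − 247·29452329 = 1)
k=2:  x_2 = 85292·85292+247·5427·5427 = 14549450527,  y_2 = 85292·5427+5427·85292 = 925759368

85292 5427
14549450527 925759368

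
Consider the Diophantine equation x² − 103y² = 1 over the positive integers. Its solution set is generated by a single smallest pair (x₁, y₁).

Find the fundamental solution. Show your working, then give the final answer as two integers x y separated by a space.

227528 22419

√103 = [10; 6,1,2,1,1,9,1,1,2,1,6,20, …], period ℓ=12 (even) → k=11
step 0: (10, 1)  from 10·(1,0) + (0,1)
…
step 2: (71, 7)  from 1·(61,6) + (10,1)
step 3: (203, 20)  from 2·(71,7) + (61,6)
…
step 10: (33877, 3338)  from 1·(24266,2391) + (9611,947)
step 11: (227528, 22419)  from 6·(33877,3338) + (24266,2391)
→ (227528, 22419).  Check: 227528²=51768990784, 103·22419²=51768990783, difference 1.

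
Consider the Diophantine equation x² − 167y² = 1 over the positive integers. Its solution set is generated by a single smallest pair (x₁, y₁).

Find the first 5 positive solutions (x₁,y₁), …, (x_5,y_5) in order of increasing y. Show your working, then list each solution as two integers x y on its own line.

√167 = [12; 1,11,1,24, …], period ℓ=4 (even) → k=3
k=0  a_k=12  p_k/q_k = 12/1
…
k=2  a_k=11  p_k/q_k = 155/12
k=3  a_k=1  p_k/q_k = 168/13
fundamental: x₁=168, y₁=13  (since 28224 − 167·169 = 1)
k=2:  x_2 = 168·168+167·13·13 = 56447,  y_2 = 168·13+13·168 = 4368
k=3:  x_3 = 168·56447+167·13·4368 = 18966024,  y_3 = 168·4368+13·56447 = 1467635
k=4:  x_4 = 168·18966024+167·13·1467635 = 6372527617,  y_4 = 168·1467635+13·18966024 = 493120992
k=5:  x_5 = 168·6372527617+167·13·493120992 = 2141150313288,  y_5 = 168·493120992+13·6372527617 = 165687185677

168 13
56447 4368
18966024 1467635
6372527617 493120992
2141150313288 165687185677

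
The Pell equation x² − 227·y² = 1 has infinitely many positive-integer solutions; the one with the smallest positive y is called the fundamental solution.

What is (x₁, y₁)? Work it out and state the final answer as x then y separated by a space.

226 15

√227 → a₀=15, period (15,30); ℓ=2 even so k=1
a_0=15:  p_0=15·1+0=15,  q_0=15·0+1=1
a_1=15:  p_1=15·15+1=226,  q_1=15·1+0=15
(x₁, y₁) = (226, 15);  226² − 227·15² = 1 ✓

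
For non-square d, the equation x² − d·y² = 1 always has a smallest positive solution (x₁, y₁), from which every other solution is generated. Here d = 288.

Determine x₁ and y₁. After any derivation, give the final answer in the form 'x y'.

[16; 1,32] for √288; ℓ=2 ⇒ convergent index 1
k=0  a_k=16  p_k/q_k = 16/1
k=1  a_k=1  p_k/q_k = 17/1
fundamental: x₁=17, y₁=1  (since 289 − 288·1 = 1)

17 1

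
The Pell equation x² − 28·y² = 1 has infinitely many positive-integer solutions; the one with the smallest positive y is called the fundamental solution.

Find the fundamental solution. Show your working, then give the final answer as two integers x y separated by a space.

127 24

√28 = [5; 3,2,3,10, …], period ℓ=4 (even) → k=3
step 0: (5, 1)  from 5·(1,0) + (0,1)
step 1: (16, 3)  from 3·(5,1) + (1,0)
step 2: (37, 7)  from 2·(16,3) + (5,1)
step 3: (127, 24)  from 3·(37,7) + (16,3)
→ (127, 24).  Check: 127²=16129, 28·24²=16128, difference 1.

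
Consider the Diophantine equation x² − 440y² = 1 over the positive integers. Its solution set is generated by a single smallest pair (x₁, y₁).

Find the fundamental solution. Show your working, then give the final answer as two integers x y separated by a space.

21 1

√440 = [20; 1,40, …], period ℓ=2 (even) → k=1
i=0: a=20 ⇒ p=20, q=1
i=1: a=1 ⇒ p=21, q=1
→ (21, 1).  Check: 21²=441, 440·1²=440, difference 1.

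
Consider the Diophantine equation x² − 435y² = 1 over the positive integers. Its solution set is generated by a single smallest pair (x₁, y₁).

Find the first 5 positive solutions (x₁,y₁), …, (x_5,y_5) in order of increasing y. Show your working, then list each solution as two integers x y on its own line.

√435 = [20; 1,5,1,40, …], period ℓ=4 (even) → k=3
k=0  a_k=20  p_k/q_k = 20/1
k=1  a_k=1  p_k/q_k = 21/1
k=2  a_k=5  p_k/q_k = 125/6
k=3  a_k=1  p_k/q_k = 146/7
fundamental: x₁=146, y₁=7  (since 21316 − 435·49 = 1)
(146+7√435)^2 = 42631 + 2044√435
(146+7√435)^3 = 12448106 + 596841√435
(146+7√435)^4 = 3634804321 + 174275528√435
(146+7√435)^5 = 1061350413626 + 50887857335√435

146 7
42631 2044
12448106 596841
3634804321 174275528
1061350413626 50887857335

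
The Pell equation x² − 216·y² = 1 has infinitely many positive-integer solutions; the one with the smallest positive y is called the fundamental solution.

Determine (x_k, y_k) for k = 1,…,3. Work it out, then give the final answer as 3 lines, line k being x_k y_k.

485 33
470449 32010
456335045 31049667

[14; 1,2,3,2,1,28] for √216; ℓ=6 ⇒ convergent index 5
i=0: a=14 ⇒ p=14, q=1
…
i=2: a=2 ⇒ p=44, q=3
…
i=4: a=2 ⇒ p=338, q=23
i=5: a=1 ⇒ p=485, q=33
→ (485, 33).  Check: 485²=235225, 216·33²=235224, difference 1.
(x_2, y_2) = (485·485 + 216·33·33, 485·33 + 33·485) = (470449, 32010)
(x_3, y_3) = (485·470449 + 216·33·32010, 485·32010 + 33·470449) = (456335045, 31049667)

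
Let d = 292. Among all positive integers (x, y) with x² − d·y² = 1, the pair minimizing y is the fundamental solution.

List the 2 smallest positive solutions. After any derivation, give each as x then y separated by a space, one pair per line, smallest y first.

2281249 133500
10408194000001 609093483000

√292 = [17; 11,2,1,3,8,3,1,2,11,34, …], period ℓ=10 (even) → k=9
a_0=17:  p_0=17·1+0=17,  q_0=17·0+1=1
a_1=11:  p_1=11·17+1=188,  q_1=11·1+0=11
a_2=2:  p_2=2·188+17=393,  q_2=2·11+1=23
a_3=1:  p_3=1·393+188=581,  q_3=1·23+11=34
a_4=3:  p_4=3·581+393=2136,  q_4=3·34+23=125
a_5=8:  p_5=8·2136+581=17669,  q_5=8·125+34=1034
a_6=3:  p_6=3·17669+2136=55143,  q_6=3·1034+125=3227
a_7=1:  p_7=1·55143+17669=72812,  q_7=1·3227+1034=4261
a_8=2:  p_8=2·72812+55143=200767,  q_8=2·4261+3227=11749
a_9=11:  p_9=11·200767+72812=2281249,  q_9=11·11749+4261=133500
(x₁, y₁) = (2281249, 133500);  2281249² − 292·133500² = 1 ✓
n=2: (2281249,133500)∘(2281249,133500) = (2281249·2281249+292·133500·133500, 2281249·133500+133500·2281249) = (10408194000001,609093483000)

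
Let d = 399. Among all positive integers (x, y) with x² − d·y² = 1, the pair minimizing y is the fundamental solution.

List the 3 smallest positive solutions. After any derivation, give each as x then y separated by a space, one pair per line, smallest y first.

[19; 1,38] for √399; ℓ=2 ⇒ convergent index 1
step 0: (19, 1)  from 19·(1,0) + (0,1)
step 1: (20, 1)  from 1·(19,1) + (1,0)
fundamental: x₁=20, y₁=1  (since 400 − 399·1 = 1)
(20+1√399)^2 = 799 + 40√399
(20+1√399)^3 = 31940 + 1599√399

20 1
799 40
31940 1599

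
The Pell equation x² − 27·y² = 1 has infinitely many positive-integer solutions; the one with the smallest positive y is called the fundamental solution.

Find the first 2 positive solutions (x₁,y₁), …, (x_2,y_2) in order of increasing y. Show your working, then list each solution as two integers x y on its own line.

26 5
1351 260

√27 = [5; 5,10, …], period ℓ=2 (even) → k=1
i=0: a=5 ⇒ p=5, q=1
i=1: a=5 ⇒ p=26, q=5
(x₁, y₁) = (26, 5);  26² − 27·5² = 1 ✓
(26+5√27)^2 = 1351 + 260√27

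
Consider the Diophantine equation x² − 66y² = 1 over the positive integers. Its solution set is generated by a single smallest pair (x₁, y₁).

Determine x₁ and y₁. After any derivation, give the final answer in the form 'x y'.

65 8

√66 = [8; 8,16, …], period ℓ=2 (even) → k=1
i=0: a=8 ⇒ p=8, q=1
i=1: a=8 ⇒ p=65, q=8
→ (65, 8).  Check: 65²=4225, 66·8²=4224, difference 1.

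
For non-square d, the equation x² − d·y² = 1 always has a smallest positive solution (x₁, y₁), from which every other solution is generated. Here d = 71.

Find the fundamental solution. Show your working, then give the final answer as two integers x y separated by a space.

d=71: √d = [8; 2,2,1,7,1,2,2,16] (ℓ=8, even), read p_7/q_7
k=0  a_k=8  p_k/q_k = 8/1
…
k=2  a_k=2  p_k/q_k = 42/5
…
k=4  a_k=7  p_k/q_k = 455/54
k=5  a_k=1  p_k/q_k = 514/61
k=6  a_k=2  p_k/q_k = 1483/176
k=7  a_k=2  p_k/q_k = 3480/413
→ (3480, 413).  Check: 3480²=12110400, 71·413²=12110399, difference 1.

3480 413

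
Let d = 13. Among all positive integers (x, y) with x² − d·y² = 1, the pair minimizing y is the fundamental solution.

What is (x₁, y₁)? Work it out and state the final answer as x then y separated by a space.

649 180

√13 = [3; 1,1,1,1,6, …], period ℓ=5 (odd) → k=9
k=0  a_k=3  p_k/q_k = 3/1
…
k=3  a_k=1  p_k/q_k = 11/3
…
k=8  a_k=1  p_k/q_k = 393/109
k=9  a_k=1  p_k/q_k = 649/180
(x₁, y₁) = (649, 180);  649² − 13·180² = 1 ✓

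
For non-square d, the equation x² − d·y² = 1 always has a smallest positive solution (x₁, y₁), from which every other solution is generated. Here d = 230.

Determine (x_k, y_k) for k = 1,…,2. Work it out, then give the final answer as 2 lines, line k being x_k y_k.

[15; 6,30] for √230; ℓ=2 ⇒ convergent index 1
a_0=15:  p_0=15·1+0=15,  q_0=15·0+1=1
a_1=6:  p_1=6·15+1=91,  q_1=6·1+0=6
fundamental: x₁=91, y₁=6  (since 8281 − 230·36 = 1)
(91+6√230)^2 = 16561 + 1092√230

91 6
16561 1092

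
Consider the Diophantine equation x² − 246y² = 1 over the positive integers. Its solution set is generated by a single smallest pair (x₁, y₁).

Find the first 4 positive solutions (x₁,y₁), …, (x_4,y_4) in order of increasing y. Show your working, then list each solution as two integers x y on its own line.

88805 5662
15772656049 1005627820
2801381440774085 178609557104538
497553357680112580801 31722843436331366360

√246 = [15; 1,2,5,1,14,1,5,2,1,30, …], period ℓ=10 (even) → k=9
k=0  a_k=15  p_k/q_k = 15/1
k=1  a_k=1  p_k/q_k = 16/1
…
k=3  a_k=5  p_k/q_k = 251/16
k=4  a_k=1  p_k/q_k = 298/19
k=5  a_k=14  p_k/q_k = 4423/282
k=6  a_k=1  p_k/q_k = 4721/301
k=7  a_k=5  p_k/q_k = 28028/1787
k=8  a_k=2  p_k/q_k = 60777/3875
k=9  a_k=1  p_k/q_k = 88805/5662
fundamental: x₁=88805, y₁=5662  (since 7886328025 − 246·32058244 = 1)
k=2:  x_2 = 88805·88805+246·5662·5662 = 15772656049,  y_2 = 88805·5662+5662·88805 = 1005627820
k=3:  x_3 = 88805·15772656049+246·5662·1005627820 = 2801381440774085,  y_3 = 88805·1005627820+5662·15772656049 = 178609557104538
k=4:  x_4 = 88805·2801381440774085+246·5662·178609557104538 = 497553357680112580801,  y_4 = 88805·178609557104538+5662·2801381440774085 = 31722843436331366360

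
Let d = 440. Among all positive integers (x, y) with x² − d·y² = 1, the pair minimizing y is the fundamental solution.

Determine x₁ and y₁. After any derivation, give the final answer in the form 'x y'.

√440 → a₀=20, period (1,40); ℓ=2 even so k=1
a_0=20:  p_0=20·1+0=20,  q_0=20·0+1=1
a_1=1:  p_1=1·20+1=21,  q_1=1·1+0=1
(x₁, y₁) = (21, 1);  21² − 440·1² = 1 ✓

21 1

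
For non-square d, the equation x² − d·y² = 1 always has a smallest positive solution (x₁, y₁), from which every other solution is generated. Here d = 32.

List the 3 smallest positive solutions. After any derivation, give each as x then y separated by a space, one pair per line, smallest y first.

d=32: √d = [5; 1,1,1,10] (ℓ=4, even), read p_3/q_3
step 0: (5, 1)  from 5·(1,0) + (0,1)
…
step 2: (11, 2)  from 1·(6,1) + (5,1)
step 3: (17, 3)  from 1·(11,2) + (6,1)
→ (17, 3).  Check: 17²=289, 32·3²=288, difference 1.
(17+3√32)^2 = 577 + 102√32
(17+3√32)^3 = 19601 + 3465√32

17 3
577 102
19601 3465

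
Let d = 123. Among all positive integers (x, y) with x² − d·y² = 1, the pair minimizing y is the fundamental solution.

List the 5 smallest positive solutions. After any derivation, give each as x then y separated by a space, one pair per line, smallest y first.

122 11
29767 2684
7263026 654885
1772148577 159789256
432396989762 38987923579

[11; 11,22] for √123; ℓ=2 ⇒ convergent index 1
i=0: a=11 ⇒ p=11, q=1
i=1: a=11 ⇒ p=122, q=11
(x₁, y₁) = (122, 11);  122² − 123·11² = 1 ✓
(x_2, y_2) = (122·122 + 123·11·11, 122·11 + 11·122) = (29767, 2684)
(x_3, y_3) = (122·29767 + 123·11·2684, 122·2684 + 11·29767) = (7263026, 654885)
(x_4, y_4) = (122·7263026 + 123·11·654885, 122·654885 + 11·7263026) = (1772148577, 159789256)
(x_5, y_5) = (122·1772148577 + 123·11·159789256, 122·159789256 + 11·1772148577) = (432396989762, 38987923579)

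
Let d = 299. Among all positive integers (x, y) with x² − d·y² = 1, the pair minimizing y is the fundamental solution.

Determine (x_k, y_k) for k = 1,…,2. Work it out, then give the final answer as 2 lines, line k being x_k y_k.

415 24
344449 19920

√299 = [17; 3,2,3,34, …], period ℓ=4 (even) → k=3
k=0  a_k=17  p_k/q_k = 17/1
…
k=2  a_k=2  p_k/q_k = 121/7
k=3  a_k=3  p_k/q_k = 415/24
(x₁, y₁) = (415, 24);  415² − 299·24² = 1 ✓
k=2:  x_2 = 415·415+299·24·24 = 344449,  y_2 = 415·24+24·415 = 19920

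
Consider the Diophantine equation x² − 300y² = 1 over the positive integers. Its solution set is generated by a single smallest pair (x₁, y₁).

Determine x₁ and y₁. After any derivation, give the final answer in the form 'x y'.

d=300: √d = [17; 3,8,3,34] (ℓ=4, even), read p_3/q_3
a_0=17:  p_0=17·1+0=17,  q_0=17·0+1=1
…
a_2=8:  p_2=8·52+17=433,  q_2=8·3+1=25
a_3=3:  p_3=3·433+52=1351,  q_3=3·25+3=78
fundamental: x₁=1351, y₁=78  (since 1825201 − 300·6084 = 1)

1351 78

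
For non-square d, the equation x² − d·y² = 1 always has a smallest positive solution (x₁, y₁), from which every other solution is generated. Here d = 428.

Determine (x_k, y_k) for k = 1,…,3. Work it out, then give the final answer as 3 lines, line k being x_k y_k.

d=428: √d = [20; 1,2,4,1,5,10,5,1,4,2,1,40] (ℓ=12, even), read p_11/q_11
k=0  a_k=20  p_k/q_k = 20/1
…
k=2  a_k=2  p_k/q_k = 62/3
k=3  a_k=4  p_k/q_k = 269/13
…
k=5  a_k=5  p_k/q_k = 1924/93
…
k=7  a_k=5  p_k/q_k = 99779/4823
…
k=10  a_k=2  p_k/q_k = 1273708/61567
k=11  a_k=1  p_k/q_k = 1850887/89466
fundamental: x₁=1850887, y₁=89466  (since 3425782686769 − 428·8004165156 = 1)
(1850887+89466√428)^2 = 6851565373537 + 331182912684√428
(1850887+89466√428)^3 = 25362946559057703751 + 1225964295417811950√428

1850887 89466
6851565373537 331182912684
25362946559057703751 1225964295417811950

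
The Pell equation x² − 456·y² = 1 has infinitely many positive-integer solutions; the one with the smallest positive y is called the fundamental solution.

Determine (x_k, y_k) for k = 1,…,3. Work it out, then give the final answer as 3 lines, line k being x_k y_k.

1025 48
2101249 98400
4307559425 201719952

√456 → a₀=21, period (2,1,4,1,2,42); ℓ=6 even so k=5
a_0=21:  p_0=21·1+0=21,  q_0=21·0+1=1
a_1=2:  p_1=2·21+1=43,  q_1=2·1+0=2
…
a_3=4:  p_3=4·64+43=299,  q_3=4·3+2=14
a_4=1:  p_4=1·299+64=363,  q_4=1·14+3=17
a_5=2:  p_5=2·363+299=1025,  q_5=2·17+14=48
→ (1025, 48).  Check: 1025²=1050625, 456·48²=1050624, difference 1.
k=2:  x_2 = 1025·1025+456·48·48 = 2101249,  y_2 = 1025·48+48·1025 = 98400
k=3:  x_3 = 1025·2101249+456·48·98400 = 4307559425,  y_3 = 1025·98400+48·2101249 = 201719952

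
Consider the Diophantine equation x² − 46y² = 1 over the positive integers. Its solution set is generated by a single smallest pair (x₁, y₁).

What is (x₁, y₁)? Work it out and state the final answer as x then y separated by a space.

24335 3588

√46 → a₀=6, period (1,3,1,1,2,6,2,1,1,3,1,12); ℓ=12 even so k=11
step 0: (6, 1)  from 6·(1,0) + (0,1)
…
step 2: (27, 4)  from 3·(7,1) + (6,1)
…
step 4: (61, 9)  from 1·(34,5) + (27,4)
…
step 6: (997, 147)  from 6·(156,23) + (61,9)
step 7: (2150, 317)  from 2·(997,147) + (156,23)
step 8: (3147, 464)  from 1·(2150,317) + (997,147)
…
step 10: (19038, 2807)  from 3·(5297,781) + (3147,464)
step 11: (24335, 3588)  from 1·(19038,2807) + (5297,781)
fundamental: x₁=24335, y₁=3588  (since 592192225 − 46·12873744 = 1)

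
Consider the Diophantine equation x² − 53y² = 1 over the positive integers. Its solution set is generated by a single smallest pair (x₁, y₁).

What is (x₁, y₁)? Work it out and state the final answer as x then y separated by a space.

66249 9100

d=53: √d = [7; 3,1,1,3,14] (ℓ=5, odd), read p_9/q_9
k=0  a_k=7  p_k/q_k = 7/1
k=1  a_k=3  p_k/q_k = 22/3
k=2  a_k=1  p_k/q_k = 29/4
…
k=4  a_k=3  p_k/q_k = 182/25
k=5  a_k=14  p_k/q_k = 2599/357
k=6  a_k=3  p_k/q_k = 7979/1096
k=7  a_k=1  p_k/q_k = 10578/1453
k=8  a_k=1  p_k/q_k = 18557/2549
k=9  a_k=3  p_k/q_k = 66249/9100
(x₁, y₁) = (66249, 9100);  66249² − 53·9100² = 1 ✓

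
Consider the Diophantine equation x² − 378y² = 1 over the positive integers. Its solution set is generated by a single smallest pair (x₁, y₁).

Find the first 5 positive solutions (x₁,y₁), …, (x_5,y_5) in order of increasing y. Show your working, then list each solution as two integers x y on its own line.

d=378: √d = [19; 2,3,1,4,1,3,2,38] (ℓ=8, even), read p_7/q_7
step 0: (19, 1)  from 19·(1,0) + (0,1)
…
step 2: (136, 7)  from 3·(39,2) + (19,1)
step 3: (175, 9)  from 1·(136,7) + (39,2)
…
step 6: (3869, 199)  from 3·(1011,52) + (836,43)
step 7: (8749, 450)  from 2·(3869,199) + (1011,52)
→ (8749, 450).  Check: 8749²=76545001, 378·450²=76545000, difference 1.
(x_2, y_2) = (8749·8749 + 378·450·450, 8749·450 + 450·8749) = (153090001, 7874100)
(x_3, y_3) = (8749·153090001 + 378·450·7874100, 8749·7874100 + 450·153090001) = (2678768828749, 137781001350)
(x_4, y_4) = (8749·2678768828749 + 378·450·137781001350, 8749·137781001350 + 450·2678768828749) = (46873096812360001, 2410891953748200)
(x_5, y_5) = (8749·46873096812360001 + 378·450·2410891953748200, 8749·2410891953748200 + 450·46873096812360001) = (820185445343906468749, 42185787268905002250)

8749 450
153090001 7874100
2678768828749 137781001350
46873096812360001 2410891953748200
820185445343906468749 42185787268905002250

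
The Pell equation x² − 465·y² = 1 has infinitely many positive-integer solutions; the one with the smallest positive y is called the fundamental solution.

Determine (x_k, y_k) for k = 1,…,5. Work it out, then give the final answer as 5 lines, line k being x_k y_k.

15871 736
503777281 23362112
15990898437631 741560158368
507583097703505921 23538602523554944
16111702671313786506751 747162320561120874080

[21; 1,1,3,2,2,2,3,1,1,42] for √465; ℓ=10 ⇒ convergent index 9
step 0: (21, 1)  from 21·(1,0) + (0,1)
step 1: (22, 1)  from 1·(21,1) + (1,0)
…
step 6: (2027, 94)  from 2·(841,39) + (345,16)
…
step 8: (8949, 415)  from 1·(6922,321) + (2027,94)
step 9: (15871, 736)  from 1·(8949,415) + (6922,321)
(x₁, y₁) = (15871, 736);  15871² − 465·736² = 1 ✓
k=2:  x_2 = 15871·15871+465·736·736 = 503777281,  y_2 = 15871·736+736·15871 = 23362112
k=3:  x_3 = 15871·503777281+465·736·23362112 = 15990898437631,  y_3 = 15871·23362112+736·503777281 = 741560158368
k=4:  x_4 = 15871·15990898437631+465·736·741560158368 = 507583097703505921,  y_4 = 15871·741560158368+736·15990898437631 = 23538602523554944
k=5:  x_5 = 15871·507583097703505921+465·736·23538602523554944 = 16111702671313786506751,  y_5 = 15871·23538602523554944+736·507583097703505921 = 747162320561120874080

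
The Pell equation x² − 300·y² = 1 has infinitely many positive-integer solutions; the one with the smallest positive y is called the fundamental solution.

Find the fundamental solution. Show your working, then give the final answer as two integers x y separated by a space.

√300 = [17; 3,8,3,34, …], period ℓ=4 (even) → k=3
i=0: a=17 ⇒ p=17, q=1
…
i=2: a=8 ⇒ p=433, q=25
i=3: a=3 ⇒ p=1351, q=78
(x₁, y₁) = (1351, 78);  1351² − 300·78² = 1 ✓

1351 78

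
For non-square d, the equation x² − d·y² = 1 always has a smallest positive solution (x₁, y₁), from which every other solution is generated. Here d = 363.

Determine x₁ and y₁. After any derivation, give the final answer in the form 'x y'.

√363 = [19; 19,38, …], period ℓ=2 (even) → k=1
step 0: (19, 1)  from 19·(1,0) + (0,1)
step 1: (362, 19)  from 19·(19,1) + (1,0)
→ (362, 19).  Check: 362²=131044, 363·19²=131043, difference 1.

362 19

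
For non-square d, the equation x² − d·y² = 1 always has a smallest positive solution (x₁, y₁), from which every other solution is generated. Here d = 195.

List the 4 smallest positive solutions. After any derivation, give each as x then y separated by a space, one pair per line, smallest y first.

14 1
391 28
10934 783
305761 21896

√195 → a₀=13, period (1,26); ℓ=2 even so k=1
k=0  a_k=13  p_k/q_k = 13/1
k=1  a_k=1  p_k/q_k = 14/1
→ (14, 1).  Check: 14²=196, 195·1²=195, difference 1.
(14+1√195)^2 = 391 + 28√195
(14+1√195)^3 = 10934 + 783√195
(14+1√195)^4 = 305761 + 21896√195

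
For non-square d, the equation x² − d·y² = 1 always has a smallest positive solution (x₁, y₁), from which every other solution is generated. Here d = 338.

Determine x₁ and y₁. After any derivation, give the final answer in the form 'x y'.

114243 6214

d=338: √d = [18; 2,1,1,2,36] (ℓ=5, odd), read p_9/q_9
k=0  a_k=18  p_k/q_k = 18/1
k=1  a_k=2  p_k/q_k = 37/2
…
k=3  a_k=1  p_k/q_k = 92/5
k=4  a_k=2  p_k/q_k = 239/13
k=5  a_k=36  p_k/q_k = 8696/473
k=6  a_k=2  p_k/q_k = 17631/959
k=7  a_k=1  p_k/q_k = 26327/1432
k=8  a_k=1  p_k/q_k = 43958/2391
k=9  a_k=2  p_k/q_k = 114243/6214
→ (114243, 6214).  Check: 114243²=13051463049, 338·6214²=13051463048, difference 1.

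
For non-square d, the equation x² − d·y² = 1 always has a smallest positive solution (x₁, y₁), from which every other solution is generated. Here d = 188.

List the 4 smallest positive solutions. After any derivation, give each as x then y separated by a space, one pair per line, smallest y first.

[13; 1,2,2,6,2,2,1,26] for √188; ℓ=8 ⇒ convergent index 7
a_0=13:  p_0=13·1+0=13,  q_0=13·0+1=1
…
a_4=6:  p_4=6·96+41=617,  q_4=6·7+3=45
…
a_6=2:  p_6=2·1330+617=3277,  q_6=2·97+45=239
a_7=1:  p_7=1·3277+1330=4607,  q_7=1·239+97=336
→ (4607, 336).  Check: 4607²=21224449, 188·336²=21224448, difference 1.
n=2: (4607,336)∘(4607,336) = (4607·4607+188·336·336, 4607·336+336·4607) = (42448897,3095904)
n=3: (42448897,3095904)∘(4607,336) = (4607·42448897+188·336·3095904, 4607·3095904+336·42448897) = (391124132351,28525659120)
n=4: (391124132351,28525659120)∘(4607,336) = (4607·391124132351+188·336·28525659120, 4607·28525659120+336·391124132351) = (3603817713033217,262835420035776)

4607 336
42448897 3095904
391124132351 28525659120
3603817713033217 262835420035776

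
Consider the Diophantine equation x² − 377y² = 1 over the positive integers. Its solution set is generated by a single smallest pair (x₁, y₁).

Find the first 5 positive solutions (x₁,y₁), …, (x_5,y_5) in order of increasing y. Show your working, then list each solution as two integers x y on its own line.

233 12
108577 5592
50596649 2605860
23577929857 1214325168
10987264716713 565872922428

d=377: √d = [19; 2,2,2,38] (ℓ=4, even), read p_3/q_3
a_0=19:  p_0=19·1+0=19,  q_0=19·0+1=1
a_1=2:  p_1=2·19+1=39,  q_1=2·1+0=2
a_2=2:  p_2=2·39+19=97,  q_2=2·2+1=5
a_3=2:  p_3=2·97+39=233,  q_3=2·5+2=12
(x₁, y₁) = (233, 12);  233² − 377·12² = 1 ✓
(x_2, y_2) = (233·233 + 377·12·12, 233·12 + 12·233) = (108577, 5592)
(x_3, y_3) = (233·108577 + 377·12·5592, 233·5592 + 12·108577) = (50596649, 2605860)
(x_4, y_4) = (233·50596649 + 377·12·2605860, 233·2605860 + 12·50596649) = (23577929857, 1214325168)
(x_5, y_5) = (233·23577929857 + 377·12·1214325168, 233·1214325168 + 12·23577929857) = (10987264716713, 565872922428)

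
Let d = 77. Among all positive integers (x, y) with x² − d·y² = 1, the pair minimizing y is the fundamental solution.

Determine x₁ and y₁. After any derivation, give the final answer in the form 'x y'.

d=77: √d = [8; 1,3,2,3,1,16] (ℓ=6, even), read p_5/q_5
a_0=8:  p_0=8·1+0=8,  q_0=8·0+1=1
…
a_4=3:  p_4=3·79+35=272,  q_4=3·9+4=31
a_5=1:  p_5=1·272+79=351,  q_5=1·31+9=40
(x₁, y₁) = (351, 40);  351² − 77·40² = 1 ✓

351 40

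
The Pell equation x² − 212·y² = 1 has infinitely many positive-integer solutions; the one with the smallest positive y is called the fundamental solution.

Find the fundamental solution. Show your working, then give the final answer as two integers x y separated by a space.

√212 → a₀=14, period (1,1,3,1,1,…,1,1,28); ℓ=14 even so k=13
step 0: (14, 1)  from 14·(1,0) + (0,1)
step 1: (15, 1)  from 1·(14,1) + (1,0)
step 2: (29, 2)  from 1·(15,1) + (14,1)
step 3: (102, 7)  from 3·(29,2) + (15,1)
step 4: (131, 9)  from 1·(102,7) + (29,2)
…
step 6: (364, 25)  from 1·(233,16) + (131,9)
…
step 8: (2781, 191)  from 1·(2417,166) + (364,25)
step 9: (5198, 357)  from 1·(2781,191) + (2417,166)
…
step 11: (29135, 2001)  from 3·(7979,548) + (5198,357)
step 12: (37114, 2549)  from 1·(29135,2001) + (7979,548)
step 13: (66249, 4550)  from 1·(37114,2549) + (29135,2001)
fundamental: x₁=66249, y₁=4550  (since 4388930001 − 212·20702500 = 1)

66249 4550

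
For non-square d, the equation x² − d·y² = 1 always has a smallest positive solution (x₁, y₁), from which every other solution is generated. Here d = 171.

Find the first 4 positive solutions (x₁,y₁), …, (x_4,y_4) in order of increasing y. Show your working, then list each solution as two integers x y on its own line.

170 13
57799 4420
19651490 1502787
6681448801 510943160

√171 → a₀=13, period (13,26); ℓ=2 even so k=1
k=0  a_k=13  p_k/q_k = 13/1
k=1  a_k=13  p_k/q_k = 170/13
→ (170, 13).  Check: 170²=28900, 171·13²=28899, difference 1.
(170+13√171)^2 = 57799 + 4420√171
(170+13√171)^3 = 19651490 + 1502787√171
(170+13√171)^4 = 6681448801 + 510943160√171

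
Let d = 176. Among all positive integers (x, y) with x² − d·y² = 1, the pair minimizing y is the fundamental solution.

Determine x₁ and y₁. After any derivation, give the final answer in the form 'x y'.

199 15

[13; 3,1,3,26] for √176; ℓ=4 ⇒ convergent index 3
a_0=13:  p_0=13·1+0=13,  q_0=13·0+1=1
…
a_2=1:  p_2=1·40+13=53,  q_2=1·3+1=4
a_3=3:  p_3=3·53+40=199,  q_3=3·4+3=15
fundamental: x₁=199, y₁=15  (since 39601 − 176·225 = 1)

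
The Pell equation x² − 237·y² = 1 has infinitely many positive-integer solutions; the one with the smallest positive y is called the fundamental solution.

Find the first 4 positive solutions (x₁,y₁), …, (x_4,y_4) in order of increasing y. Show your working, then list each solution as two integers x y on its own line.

228151 14820
104105757601 6762395640
47503665404623351 3085694655308460
21676017531356338550401 1408008642599798519280

[15; 2,1,1,7,10,7,1,1,2,30] for √237; ℓ=10 ⇒ convergent index 9
i=0: a=15 ⇒ p=15, q=1
…
i=3: a=1 ⇒ p=77, q=5
…
i=5: a=10 ⇒ p=5927, q=385
i=6: a=7 ⇒ p=42074, q=2733
…
i=8: a=1 ⇒ p=90075, q=5851
i=9: a=2 ⇒ p=228151, q=14820
→ (228151, 14820).  Check: 228151²=52052878801, 237·14820²=52052878800, difference 1.
n=2: (228151,14820)∘(228151,14820) = (228151·228151+237·14820·14820, 228151·14820+14820·228151) = (104105757601,6762395640)
n=3: (104105757601,6762395640)∘(228151,14820) = (228151·104105757601+237·14820·6762395640, 228151·6762395640+14820·104105757601) = (47503665404623351,3085694655308460)
n=4: (47503665404623351,3085694655308460)∘(228151,14820) = (228151·47503665404623351+237·14820·3085694655308460, 228151·3085694655308460+14820·47503665404623351) = (21676017531356338550401,1408008642599798519280)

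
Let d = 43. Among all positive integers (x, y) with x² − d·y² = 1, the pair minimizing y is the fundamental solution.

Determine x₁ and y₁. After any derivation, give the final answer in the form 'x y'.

[6; 1,1,3,1,5,1,3,1,1,12] for √43; ℓ=10 ⇒ convergent index 9
k=0  a_k=6  p_k/q_k = 6/1
k=1  a_k=1  p_k/q_k = 7/1
k=2  a_k=1  p_k/q_k = 13/2
k=3  a_k=3  p_k/q_k = 46/7
…
k=5  a_k=5  p_k/q_k = 341/52
k=6  a_k=1  p_k/q_k = 400/61
k=7  a_k=3  p_k/q_k = 1541/235
k=8  a_k=1  p_k/q_k = 1941/296
k=9  a_k=1  p_k/q_k = 3482/531
→ (3482, 531).  Check: 3482²=12124324, 43·531²=12124323, difference 1.

3482 531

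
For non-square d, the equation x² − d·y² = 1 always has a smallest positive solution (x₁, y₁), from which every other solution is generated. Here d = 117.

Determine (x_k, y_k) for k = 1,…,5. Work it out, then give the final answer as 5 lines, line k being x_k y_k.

√117 = [10; 1,4,2,4,1,20, …], period ℓ=6 (even) → k=5
step 0: (10, 1)  from 10·(1,0) + (0,1)
step 1: (11, 1)  from 1·(10,1) + (1,0)
step 2: (54, 5)  from 4·(11,1) + (10,1)
…
step 4: (530, 49)  from 4·(119,11) + (54,5)
step 5: (649, 60)  from 1·(530,49) + (119,11)
fundamental: x₁=649, y₁=60  (since 421201 − 117·3600 = 1)
k=2:  x_2 = 649·649+117·60·60 = 842401,  y_2 = 649·60+60·649 = 77880
k=3:  x_3 = 649·842401+117·60·77880 = 1093435849,  y_3 = 649·77880+60·842401 = 101088180
k=4:  x_4 = 649·1093435849+117·60·101088180 = 1419278889601,  y_4 = 649·101088180+60·1093435849 = 131212379760
k=5:  x_5 = 649·1419278889601+117·60·131212379760 = 1842222905266249,  y_5 = 649·131212379760+60·1419278889601 = 170313567840300

649 60
842401 77880
1093435849 101088180
1419278889601 131212379760
1842222905266249 170313567840300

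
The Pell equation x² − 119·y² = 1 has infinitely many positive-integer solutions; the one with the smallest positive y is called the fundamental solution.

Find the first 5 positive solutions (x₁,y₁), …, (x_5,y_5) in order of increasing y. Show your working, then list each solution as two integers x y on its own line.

[10; 1,9,1,20] for √119; ℓ=4 ⇒ convergent index 3
i=0: a=10 ⇒ p=10, q=1
i=1: a=1 ⇒ p=11, q=1
i=2: a=9 ⇒ p=109, q=10
i=3: a=1 ⇒ p=120, q=11
(x₁, y₁) = (120, 11);  120² − 119·11² = 1 ✓
n=2: (120,11)∘(120,11) = (120·120+119·11·11, 120·11+11·120) = (28799,2640)
n=3: (28799,2640)∘(120,11) = (120·28799+119·11·2640, 120·2640+11·28799) = (6911640,633589)
n=4: (6911640,633589)∘(120,11) = (120·6911640+119·11·633589, 120·633589+11·6911640) = (1658764801,152058720)
n=5: (1658764801,152058720)∘(120,11) = (120·1658764801+119·11·152058720, 120·152058720+11·1658764801) = (398096640600,36493459211)

120 11
28799 2640
6911640 633589
1658764801 152058720
398096640600 36493459211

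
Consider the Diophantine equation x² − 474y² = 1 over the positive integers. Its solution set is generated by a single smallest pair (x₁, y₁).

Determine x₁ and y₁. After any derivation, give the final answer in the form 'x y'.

193549 8890

√474 → a₀=21, period (1,3,2,1,1,…,3,1,42); ℓ=14 even so k=13
i=0: a=21 ⇒ p=21, q=1
…
i=7: a=6 ⇒ p=5051, q=232
…
i=12: a=3 ⇒ p=149331, q=6859
i=13: a=1 ⇒ p=193549, q=8890
→ (193549, 8890).  Check: 193549²=37461215401, 474·8890²=37461215400, difference 1.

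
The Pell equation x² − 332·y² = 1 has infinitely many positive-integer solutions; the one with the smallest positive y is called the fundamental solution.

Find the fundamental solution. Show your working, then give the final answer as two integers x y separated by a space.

13447 738

√332 = [18; 4,1,1,8,1,1,4,36, …], period ℓ=8 (even) → k=7
k=0  a_k=18  p_k/q_k = 18/1
k=1  a_k=4  p_k/q_k = 73/4
…
k=5  a_k=1  p_k/q_k = 1567/86
k=6  a_k=1  p_k/q_k = 2970/163
k=7  a_k=4  p_k/q_k = 13447/738
fundamental: x₁=13447, y₁=738  (since 180821809 − 332·544644 = 1)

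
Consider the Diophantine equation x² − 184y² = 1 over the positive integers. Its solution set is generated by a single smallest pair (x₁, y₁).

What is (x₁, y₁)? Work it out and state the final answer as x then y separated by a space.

24335 1794

√184 → a₀=13, period (1,1,3,2,1,2,1,2,3,1,1,26); ℓ=12 even so k=11
a_0=13:  p_0=13·1+0=13,  q_0=13·0+1=1
a_1=1:  p_1=1·13+1=14,  q_1=1·1+0=1
a_2=1:  p_2=1·14+13=27,  q_2=1·1+1=2
a_3=3:  p_3=3·27+14=95,  q_3=3·2+1=7
a_4=2:  p_4=2·95+27=217,  q_4=2·7+2=16
a_5=1:  p_5=1·217+95=312,  q_5=1·16+7=23
a_6=2:  p_6=2·312+217=841,  q_6=2·23+16=62
…
a_8=2:  p_8=2·1153+841=3147,  q_8=2·85+62=232
a_9=3:  p_9=3·3147+1153=10594,  q_9=3·232+85=781
a_10=1:  p_10=1·10594+3147=13741,  q_10=1·781+232=1013
a_11=1:  p_11=1·13741+10594=24335,  q_11=1·1013+781=1794
→ (24335, 1794).  Check: 24335²=592192225, 184·1794²=592192224, difference 1.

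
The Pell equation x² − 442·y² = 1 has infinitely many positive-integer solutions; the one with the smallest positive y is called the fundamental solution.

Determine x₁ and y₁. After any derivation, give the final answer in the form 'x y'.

√442 → a₀=21, period (42); ℓ=1 odd so k=1
k=0  a_k=21  p_k/q_k = 21/1
k=1  a_k=42  p_k/q_k = 883/42
(x₁, y₁) = (883, 42);  883² − 442·42² = 1 ✓

883 42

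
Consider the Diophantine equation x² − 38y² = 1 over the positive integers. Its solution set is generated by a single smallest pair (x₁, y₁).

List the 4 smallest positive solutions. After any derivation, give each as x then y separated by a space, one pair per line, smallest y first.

37 6
2737 444
202501 32850
14982337 2430456

√38 = [6; 6,12, …], period ℓ=2 (even) → k=1
a_0=6:  p_0=6·1+0=6,  q_0=6·0+1=1
a_1=6:  p_1=6·6+1=37,  q_1=6·1+0=6
fundamental: x₁=37, y₁=6  (since 1369 − 38·36 = 1)
(x_2, y_2) = (37·37 + 38·6·6, 37·6 + 6·37) = (2737, 444)
(x_3, y_3) = (37·2737 + 38·6·444, 37·444 + 6·2737) = (202501, 32850)
(x_4, y_4) = (37·202501 + 38·6·32850, 37·32850 + 6·202501) = (14982337, 2430456)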